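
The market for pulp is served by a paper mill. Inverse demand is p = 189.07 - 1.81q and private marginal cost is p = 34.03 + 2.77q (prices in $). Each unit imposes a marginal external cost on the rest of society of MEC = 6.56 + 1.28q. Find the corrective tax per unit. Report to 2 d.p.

Social marginal cost = private MC + MEC = 40.59 + 4.05q.
Set SMC = demand: 40.59 + 4.05q = 189.07 - 1.81q → q* = 25.3379.
The Pigouvian tax equals MEC at q*: 6.56 + 1.28×25.3379 = 38.9925.

tax = $38.99 per unit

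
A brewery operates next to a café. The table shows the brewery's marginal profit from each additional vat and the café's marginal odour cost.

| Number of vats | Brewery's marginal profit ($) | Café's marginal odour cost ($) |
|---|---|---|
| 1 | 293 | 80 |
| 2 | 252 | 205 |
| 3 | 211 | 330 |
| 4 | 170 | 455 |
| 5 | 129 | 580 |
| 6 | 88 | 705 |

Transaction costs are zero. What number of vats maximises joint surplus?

Bargaining reaches the level where marginal profit last exceeds marginal odour cost.
That holds through level 2 (252 ≥ 205) but not at 3 (211 < 330).

2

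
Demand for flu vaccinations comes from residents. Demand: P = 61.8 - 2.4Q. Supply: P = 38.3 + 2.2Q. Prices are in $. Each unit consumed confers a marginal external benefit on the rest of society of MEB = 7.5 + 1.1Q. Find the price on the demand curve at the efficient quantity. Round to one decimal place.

P = $40.5

Social marginal benefit = demand + MEB = 69.3 - 1.3Q.
Set SMB = MC: 69.3 - 1.3Q = 38.3 + 2.2Q → Q* = 8.8571.
Consumer price on the demand curve at Q*: 61.8 − 2.4×8.8571 = 40.5430.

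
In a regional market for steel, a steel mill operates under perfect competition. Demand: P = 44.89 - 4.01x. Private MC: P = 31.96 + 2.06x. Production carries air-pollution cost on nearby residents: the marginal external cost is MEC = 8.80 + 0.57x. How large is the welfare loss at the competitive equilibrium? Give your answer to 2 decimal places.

DWL = 7.55

Market equilibrium (private): 31.96 + 2.06x = 44.89 - 4.01x → x_m = 2.1301.
Social marginal cost = private MC + MEC = 40.76 + 2.63x.
Set SMC = demand: 40.76 + 2.63x = 44.89 - 4.01x → x* = 0.6220.
Between x* and x_m the wedge SMC − demand runs linearly from 0 to MEC(x_m), so the loss is a triangle.
DWL = ½ × 1.5081 × 10.0142 = 7.5512.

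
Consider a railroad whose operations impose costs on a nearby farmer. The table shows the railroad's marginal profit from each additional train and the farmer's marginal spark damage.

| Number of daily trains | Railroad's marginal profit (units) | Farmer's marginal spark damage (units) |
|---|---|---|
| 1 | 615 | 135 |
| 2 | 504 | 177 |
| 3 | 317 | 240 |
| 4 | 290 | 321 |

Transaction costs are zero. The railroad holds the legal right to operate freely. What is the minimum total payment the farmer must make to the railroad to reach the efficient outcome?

290

Left alone the railroad would choose level 4 (marginal profit stays positive).
Efficient level: k* = 3 (marginal profit ≥ marginal spark damage through 3).
The farmer must at least cover the railroad's forgone profit from cutting 4→3: 290 = 290.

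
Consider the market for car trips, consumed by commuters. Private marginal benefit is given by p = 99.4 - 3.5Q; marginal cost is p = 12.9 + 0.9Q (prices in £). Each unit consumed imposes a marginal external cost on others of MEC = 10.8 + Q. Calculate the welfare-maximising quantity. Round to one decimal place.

Social marginal benefit = demand − MEC = 88.6 - 4.5Q.
Set SMB = MC: 88.6 - 4.5Q = 12.9 + 0.9Q → Q* = 14.0185.

Q* = 14.0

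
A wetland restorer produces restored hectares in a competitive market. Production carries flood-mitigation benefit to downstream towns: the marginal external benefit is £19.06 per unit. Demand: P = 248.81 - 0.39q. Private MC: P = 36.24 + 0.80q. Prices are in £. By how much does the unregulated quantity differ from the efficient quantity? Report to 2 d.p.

16.02 units

Market equilibrium (private): 36.24 + 0.80q = 248.81 - 0.39q → q_m = 178.6303.
Social marginal cost = private MC − MEB = 17.18 + 0.80q.
Set SMC = demand: 17.18 + 0.80q = 248.81 - 0.39q → q* = 194.6471.
Gap = |178.6303 − 194.6471| = 16.0168.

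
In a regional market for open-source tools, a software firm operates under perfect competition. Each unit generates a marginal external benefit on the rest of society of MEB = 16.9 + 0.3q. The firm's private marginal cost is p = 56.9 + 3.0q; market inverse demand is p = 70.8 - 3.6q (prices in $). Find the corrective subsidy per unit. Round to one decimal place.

Social marginal cost = private MC − MEB = 40.0 + 2.7q.
Set SMC = demand: 40.0 + 2.7q = 70.8 - 3.6q → q* = 4.8889.
The Pigouvian subsidy equals MEB at q*: 16.9 + 0.3×4.8889 = 18.3667.

subsidy = $18.4 per unit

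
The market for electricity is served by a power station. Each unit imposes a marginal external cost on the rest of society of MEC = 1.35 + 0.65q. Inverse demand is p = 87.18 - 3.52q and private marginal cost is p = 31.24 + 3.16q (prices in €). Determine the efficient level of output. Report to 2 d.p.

q* = 7.45

Social marginal cost = private MC + MEC = 32.59 + 3.81q.
Set SMC = demand: 32.59 + 3.81q = 87.18 - 3.52q → q* = 7.4475.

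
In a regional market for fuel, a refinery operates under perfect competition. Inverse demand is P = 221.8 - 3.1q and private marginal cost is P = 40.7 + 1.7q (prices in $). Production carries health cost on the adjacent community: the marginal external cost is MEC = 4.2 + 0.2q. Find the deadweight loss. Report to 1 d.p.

DWL = $13.8

Market equilibrium (private): 40.7 + 1.7q = 221.8 - 3.1q → q_m = 37.7292.
Social marginal cost = private MC + MEC = 44.9 + 1.9q.
Set SMC = demand: 44.9 + 1.9q = 221.8 - 3.1q → q* = 35.3800.
The welfare-loss triangle has base |q_m − q*| and height MEC(q_m) (the vertical gap between SMC and demand is zero at q* and MEC at q_m).
DWL = ½ × 2.3492 × 11.7458 = 13.7966.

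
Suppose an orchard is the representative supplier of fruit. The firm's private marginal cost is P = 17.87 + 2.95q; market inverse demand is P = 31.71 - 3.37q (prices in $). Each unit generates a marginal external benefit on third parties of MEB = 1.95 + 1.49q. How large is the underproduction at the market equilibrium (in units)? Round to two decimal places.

Market equilibrium (private): 17.87 + 2.95q = 31.71 - 3.37q → q_m = 2.1899.
Social marginal cost = private MC − MEB = 15.92 + 1.46q.
Set SMC = demand: 15.92 + 1.46q = 31.71 - 3.37q → q* = 3.2692.
Gap = |2.1899 − 3.2692| = 1.0793.

1.08 units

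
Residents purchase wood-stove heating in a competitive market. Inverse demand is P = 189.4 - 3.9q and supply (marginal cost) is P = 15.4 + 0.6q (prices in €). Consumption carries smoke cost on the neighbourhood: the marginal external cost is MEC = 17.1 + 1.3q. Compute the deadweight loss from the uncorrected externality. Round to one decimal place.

DWL = €391.2

Market equilibrium (private): 15.4 + 0.6q = 189.4 - 3.9q → q_m = 38.6667.
Social marginal benefit = demand − MEC = 172.3 - 5.2q.
Set SMB = MC: 172.3 - 5.2q = 15.4 + 0.6q → q* = 27.0517.
Height of the DWL triangle at q_m is MC(q_m) − SMB(q_m) = MEC(q_m) = 67.3667.
DWL = ½ × 11.6150 × 67.3667 = 391.2321.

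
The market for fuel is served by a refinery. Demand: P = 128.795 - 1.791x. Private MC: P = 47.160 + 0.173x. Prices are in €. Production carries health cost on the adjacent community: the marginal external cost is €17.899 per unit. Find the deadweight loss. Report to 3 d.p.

DWL = €81.562

Market equilibrium (private): 47.160 + 0.173x = 128.795 - 1.791x → x_m = 41.5657.
Social marginal cost = private MC + MEC = 65.059 + 0.173x.
Set SMC = demand: 65.059 + 0.173x = 128.795 - 1.791x → x* = 32.4521.
Height of the DWL triangle at x_m is SMC(x_m) − demand(x_m) = MEC(x_m) = 17.8990.
DWL = ½ × 9.1136 × 17.8990 = 81.5622.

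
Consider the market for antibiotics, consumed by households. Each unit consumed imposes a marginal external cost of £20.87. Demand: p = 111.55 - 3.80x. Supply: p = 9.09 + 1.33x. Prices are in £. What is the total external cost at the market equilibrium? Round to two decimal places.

Market equilibrium (private): 9.09 + 1.33x = 111.55 - 3.80x → x_m = 19.9727.
Total external cost = MEC × x_m = 20.87 × 19.9727 = 416.8302.

£416.83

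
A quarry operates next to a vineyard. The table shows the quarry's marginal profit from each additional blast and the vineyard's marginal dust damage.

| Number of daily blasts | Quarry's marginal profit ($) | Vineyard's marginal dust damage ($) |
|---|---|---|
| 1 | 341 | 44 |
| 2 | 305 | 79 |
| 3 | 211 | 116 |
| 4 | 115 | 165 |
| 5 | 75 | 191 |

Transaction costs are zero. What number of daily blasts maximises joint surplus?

3

Bargaining reaches the level where marginal profit last exceeds marginal dust damage.
That holds through level 3 (211 ≥ 116) but not at 4 (115 < 165).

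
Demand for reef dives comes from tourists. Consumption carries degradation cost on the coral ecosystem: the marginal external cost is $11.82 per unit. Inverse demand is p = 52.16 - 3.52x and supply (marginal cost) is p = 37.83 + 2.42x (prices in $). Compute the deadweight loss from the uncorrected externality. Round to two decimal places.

DWL = $11.76

Market equilibrium (private): 37.83 + 2.42x = 52.16 - 3.52x → x_m = 2.4125.
Social marginal benefit = demand − MEC = 40.34 - 3.52x.
Set SMB = MC: 40.34 - 3.52x = 37.83 + 2.42x → x* = 0.4226.
Between x* and x_m the wedge MC − SMB runs linearly from 0 to MEC(x_m), so the loss is a triangle.
DWL = ½ × 1.9899 × 11.8200 = 11.7603.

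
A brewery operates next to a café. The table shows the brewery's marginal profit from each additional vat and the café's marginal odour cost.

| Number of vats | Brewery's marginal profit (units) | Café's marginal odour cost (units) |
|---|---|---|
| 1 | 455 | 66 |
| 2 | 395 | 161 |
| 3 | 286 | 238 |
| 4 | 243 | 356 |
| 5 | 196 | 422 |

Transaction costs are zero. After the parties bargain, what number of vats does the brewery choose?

Bargaining reaches the level where marginal profit last exceeds marginal odour cost.
That holds through level 3 (286 ≥ 238) but not at 4 (243 < 356).

3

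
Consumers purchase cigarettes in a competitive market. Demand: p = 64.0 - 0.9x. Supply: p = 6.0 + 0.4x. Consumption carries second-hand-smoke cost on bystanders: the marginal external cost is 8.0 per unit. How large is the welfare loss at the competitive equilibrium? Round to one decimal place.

Market equilibrium (private): 6.0 + 0.4x = 64.0 - 0.9x → x_m = 44.6154.
Social marginal benefit = demand − MEC = 56.0 - 0.9x.
Set SMB = MC: 56.0 - 0.9x = 6.0 + 0.4x → x* = 38.4615.
The welfare-loss triangle has base |x_m − x*| and height MEC(x_m) (the vertical gap between SMB and MC is zero at x* and MEC at x_m).
DWL = ½ × 6.1539 × 8.0000 = 24.6156.

DWL = 24.6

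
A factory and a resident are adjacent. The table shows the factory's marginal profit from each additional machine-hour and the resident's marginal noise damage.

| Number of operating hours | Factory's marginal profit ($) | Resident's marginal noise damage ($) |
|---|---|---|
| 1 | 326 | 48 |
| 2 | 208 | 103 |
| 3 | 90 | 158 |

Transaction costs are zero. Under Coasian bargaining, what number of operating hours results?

2

Bargaining reaches the level where marginal profit last exceeds marginal noise damage.
That holds through level 2 (208 ≥ 103) but not at 3 (90 < 158).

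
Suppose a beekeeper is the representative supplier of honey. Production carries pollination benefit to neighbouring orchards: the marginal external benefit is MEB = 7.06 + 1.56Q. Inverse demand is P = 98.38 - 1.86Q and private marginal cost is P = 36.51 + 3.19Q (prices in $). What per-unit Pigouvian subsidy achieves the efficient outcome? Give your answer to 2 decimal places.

subsidy = $37.87 per unit

Social marginal cost = private MC − MEB = 29.45 + 1.63Q.
Set SMC = demand: 29.45 + 1.63Q = 98.38 - 1.86Q → Q* = 19.7507.
The Pigouvian subsidy equals MEB at Q*: 7.06 + 1.56×19.7507 = 37.8711.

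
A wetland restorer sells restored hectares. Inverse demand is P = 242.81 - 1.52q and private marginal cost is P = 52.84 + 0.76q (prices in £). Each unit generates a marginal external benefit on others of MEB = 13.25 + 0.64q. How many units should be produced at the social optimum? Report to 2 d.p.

q* = 123.91

Social marginal cost = private MC − MEB = 39.59 + 0.12q.
Set SMC = demand: 39.59 + 0.12q = 242.81 - 1.52q → q* = 123.9146.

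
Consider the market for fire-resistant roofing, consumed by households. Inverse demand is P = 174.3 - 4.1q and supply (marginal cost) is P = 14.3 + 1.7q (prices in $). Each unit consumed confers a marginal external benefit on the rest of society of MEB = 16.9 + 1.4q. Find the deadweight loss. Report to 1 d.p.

DWL = $350.3

Market equilibrium (private): 14.3 + 1.7q = 174.3 - 4.1q → q_m = 27.5862.
Social marginal benefit = demand + MEB = 191.2 - 2.7q.
Set SMB = MC: 191.2 - 2.7q = 14.3 + 1.7q → q* = 40.2045.
Between q* and q_m the wedge SMB − MC runs linearly from 0 to MEB(q_m), so the loss is a triangle.
DWL = ½ × 12.6183 × 55.5207 = 350.2884.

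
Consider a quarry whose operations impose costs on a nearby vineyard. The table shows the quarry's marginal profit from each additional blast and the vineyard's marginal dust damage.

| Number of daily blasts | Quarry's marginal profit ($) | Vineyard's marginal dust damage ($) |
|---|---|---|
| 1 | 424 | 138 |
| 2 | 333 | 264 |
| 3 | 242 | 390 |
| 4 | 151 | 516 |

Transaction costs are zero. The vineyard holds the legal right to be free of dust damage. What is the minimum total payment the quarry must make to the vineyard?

$402

Efficient level: marginal profit ≥ marginal dust damage through level 2, so k* = 2.
With the vineyard holding the right, the quarry must at least compensate total damage at k*: 138 + 264 = 402.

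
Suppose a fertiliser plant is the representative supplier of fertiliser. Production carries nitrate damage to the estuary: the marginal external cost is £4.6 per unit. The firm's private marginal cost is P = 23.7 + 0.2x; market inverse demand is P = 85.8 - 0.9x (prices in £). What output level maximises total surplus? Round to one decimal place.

Social marginal cost = private MC + MEC = 28.3 + 0.2x.
Set SMC = demand: 28.3 + 0.2x = 85.8 - 0.9x → x* = 52.2727.

x* = 52.3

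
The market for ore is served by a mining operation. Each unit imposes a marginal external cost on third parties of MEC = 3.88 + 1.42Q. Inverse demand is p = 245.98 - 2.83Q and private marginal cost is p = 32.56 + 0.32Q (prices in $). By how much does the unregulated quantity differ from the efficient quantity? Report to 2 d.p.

21.90 units

Market equilibrium (private): 32.56 + 0.32Q = 245.98 - 2.83Q → Q_m = 67.7524.
Social marginal cost = private MC + MEC = 36.44 + 1.74Q.
Set SMC = demand: 36.44 + 1.74Q = 245.98 - 2.83Q → Q* = 45.8512.
Gap = |67.7524 − 45.8512| = 21.9012.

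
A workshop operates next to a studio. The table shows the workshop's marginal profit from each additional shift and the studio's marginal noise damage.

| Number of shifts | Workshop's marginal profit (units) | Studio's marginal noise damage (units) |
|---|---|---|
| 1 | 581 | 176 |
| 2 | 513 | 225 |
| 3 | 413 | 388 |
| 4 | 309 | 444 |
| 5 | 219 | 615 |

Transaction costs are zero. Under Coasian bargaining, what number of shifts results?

3

Bargaining reaches the level where marginal profit last exceeds marginal noise damage.
That holds through level 3 (413 ≥ 388) but not at 4 (309 < 444).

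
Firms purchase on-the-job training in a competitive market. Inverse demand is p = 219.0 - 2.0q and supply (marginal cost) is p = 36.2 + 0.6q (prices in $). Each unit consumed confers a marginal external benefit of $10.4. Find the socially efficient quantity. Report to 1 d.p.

q* = 74.3

Social marginal benefit = demand + MEB = 229.4 - 2.0q.
Set SMB = MC: 229.4 - 2.0q = 36.2 + 0.6q → q* = 74.3077.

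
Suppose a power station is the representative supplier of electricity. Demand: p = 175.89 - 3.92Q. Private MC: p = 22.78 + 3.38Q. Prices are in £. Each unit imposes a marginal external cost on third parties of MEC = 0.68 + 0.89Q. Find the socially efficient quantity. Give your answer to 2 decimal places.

Q* = 18.61

Social marginal cost = private MC + MEC = 23.46 + 4.27Q.
Set SMC = demand: 23.46 + 4.27Q = 175.89 - 3.92Q → Q* = 18.6117.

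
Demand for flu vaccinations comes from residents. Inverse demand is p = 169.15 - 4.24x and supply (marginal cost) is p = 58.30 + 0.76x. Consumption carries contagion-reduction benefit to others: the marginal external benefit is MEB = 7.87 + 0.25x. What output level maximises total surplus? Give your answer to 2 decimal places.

Social marginal benefit = demand + MEB = 177.02 - 3.99x.
Set SMB = MC: 177.02 - 3.99x = 58.30 + 0.76x → x* = 24.9937.

x* = 24.99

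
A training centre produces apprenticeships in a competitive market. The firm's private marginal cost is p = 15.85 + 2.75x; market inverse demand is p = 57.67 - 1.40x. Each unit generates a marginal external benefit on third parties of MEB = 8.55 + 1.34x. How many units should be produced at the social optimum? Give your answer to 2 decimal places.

Social marginal cost = private MC − MEB = 7.30 + 1.41x.
Set SMC = demand: 7.30 + 1.41x = 57.67 - 1.40x → x* = 17.9253.

x* = 17.93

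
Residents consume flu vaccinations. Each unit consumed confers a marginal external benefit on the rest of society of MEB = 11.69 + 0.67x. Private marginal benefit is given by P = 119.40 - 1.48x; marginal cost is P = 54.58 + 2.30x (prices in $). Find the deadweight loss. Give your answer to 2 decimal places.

DWL = $86.38

Market equilibrium (private): 54.58 + 2.30x = 119.40 - 1.48x → x_m = 17.1481.
Social marginal benefit = demand + MEB = 131.09 - 0.81x.
Set SMB = MC: 131.09 - 0.81x = 54.58 + 2.30x → x* = 24.6013.
The welfare-loss triangle has base |x_m − x*| and height MEB(x_m) (the vertical gap between SMB and MC is zero at x* and MEB at x_m).
DWL = ½ × 7.4532 × 23.1793 = 86.3800.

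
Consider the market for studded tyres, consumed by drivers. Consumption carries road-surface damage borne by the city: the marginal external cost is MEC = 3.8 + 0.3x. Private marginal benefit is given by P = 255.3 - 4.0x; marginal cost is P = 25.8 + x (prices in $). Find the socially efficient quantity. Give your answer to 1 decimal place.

x* = 42.6

Social marginal benefit = demand − MEC = 251.5 - 4.3x.
Set SMB = MC: 251.5 - 4.3x = 25.8 + x → x* = 42.5849.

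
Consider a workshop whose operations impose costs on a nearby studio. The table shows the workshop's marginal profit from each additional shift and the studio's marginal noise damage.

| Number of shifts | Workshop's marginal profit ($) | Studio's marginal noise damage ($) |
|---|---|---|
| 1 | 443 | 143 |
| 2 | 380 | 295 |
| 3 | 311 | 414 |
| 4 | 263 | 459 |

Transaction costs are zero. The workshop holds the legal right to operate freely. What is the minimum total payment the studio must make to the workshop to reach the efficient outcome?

$574

Left alone the workshop would choose level 4 (marginal profit stays positive).
Efficient level: k* = 2 (marginal profit ≥ marginal noise damage through 2).
The studio must at least cover the workshop's forgone profit from cutting 4→2: 311 + 263 = 574.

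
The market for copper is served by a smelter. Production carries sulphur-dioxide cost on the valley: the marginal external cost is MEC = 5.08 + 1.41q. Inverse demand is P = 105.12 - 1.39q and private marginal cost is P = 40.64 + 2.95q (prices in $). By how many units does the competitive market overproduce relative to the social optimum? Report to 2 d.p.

Market equilibrium (private): 40.64 + 2.95q = 105.12 - 1.39q → q_m = 14.8571.
Social marginal cost = private MC + MEC = 45.72 + 4.36q.
Set SMC = demand: 45.72 + 4.36q = 105.12 - 1.39q → q* = 10.3304.
Gap = |14.8571 − 10.3304| = 4.5267.

4.53 units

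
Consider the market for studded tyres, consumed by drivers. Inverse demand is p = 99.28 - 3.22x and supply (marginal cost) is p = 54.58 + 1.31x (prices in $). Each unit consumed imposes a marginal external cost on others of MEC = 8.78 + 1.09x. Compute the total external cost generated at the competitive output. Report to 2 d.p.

Market equilibrium (private): 54.58 + 1.31x = 99.28 - 3.22x → x_m = 9.8675.
Total external cost = ∫₀^{x_m} (8.78 + 1.09x) dx = 8.78×9.8675 + ½×1.09×9.8675² = 139.7020.

$139.70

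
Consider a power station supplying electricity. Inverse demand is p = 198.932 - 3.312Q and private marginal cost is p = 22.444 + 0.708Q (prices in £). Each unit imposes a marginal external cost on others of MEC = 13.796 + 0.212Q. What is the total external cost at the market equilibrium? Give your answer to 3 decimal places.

Market equilibrium (private): 22.444 + 0.708Q = 198.932 - 3.312Q → Q_m = 43.9025.
Total external cost = ∫₀^{Q_m} (13.796 + 0.212Q) dQ = 13.796×43.9025 + ½×0.212×43.9025² = 809.9864.

£809.986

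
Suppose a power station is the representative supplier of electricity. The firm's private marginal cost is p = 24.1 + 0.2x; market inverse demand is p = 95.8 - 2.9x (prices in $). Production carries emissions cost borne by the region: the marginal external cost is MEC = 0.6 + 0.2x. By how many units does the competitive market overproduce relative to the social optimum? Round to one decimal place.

1.6 units

Market equilibrium (private): 24.1 + 0.2x = 95.8 - 2.9x → x_m = 23.1290.
Social marginal cost = private MC + MEC = 24.7 + 0.4x.
Set SMC = demand: 24.7 + 0.4x = 95.8 - 2.9x → x* = 21.5455.
Gap = |23.1290 − 21.5455| = 1.5835.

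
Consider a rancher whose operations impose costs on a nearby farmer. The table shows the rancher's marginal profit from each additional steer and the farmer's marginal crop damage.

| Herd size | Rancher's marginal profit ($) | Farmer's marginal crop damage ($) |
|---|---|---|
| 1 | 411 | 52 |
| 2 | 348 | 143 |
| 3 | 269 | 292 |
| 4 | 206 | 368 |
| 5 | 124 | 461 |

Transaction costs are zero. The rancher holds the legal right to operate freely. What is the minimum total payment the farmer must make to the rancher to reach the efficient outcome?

Left alone the rancher would choose level 5 (marginal profit stays positive).
Efficient level: k* = 2 (marginal profit ≥ marginal crop damage through 2).
The farmer must at least cover the rancher's forgone profit from cutting 5→2: 269 + 206 + 124 = 599.

$599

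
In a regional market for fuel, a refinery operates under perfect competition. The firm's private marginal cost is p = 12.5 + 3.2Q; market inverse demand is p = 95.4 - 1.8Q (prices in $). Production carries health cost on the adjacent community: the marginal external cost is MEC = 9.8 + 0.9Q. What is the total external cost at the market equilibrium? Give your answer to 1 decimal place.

$286.2

Market equilibrium (private): 12.5 + 3.2Q = 95.4 - 1.8Q → Q_m = 16.5800.
Total external cost = ∫₀^{Q_m} (9.8 + 0.9Q) dQ = 9.8×16.5800 + ½×0.9×16.5800² = 286.1874.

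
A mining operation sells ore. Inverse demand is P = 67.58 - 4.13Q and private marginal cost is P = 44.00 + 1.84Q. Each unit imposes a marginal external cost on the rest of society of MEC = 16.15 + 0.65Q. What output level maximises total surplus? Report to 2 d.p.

Q* = 1.12

Social marginal cost = private MC + MEC = 60.15 + 2.49Q.
Set SMC = demand: 60.15 + 2.49Q = 67.58 - 4.13Q → Q* = 1.1224.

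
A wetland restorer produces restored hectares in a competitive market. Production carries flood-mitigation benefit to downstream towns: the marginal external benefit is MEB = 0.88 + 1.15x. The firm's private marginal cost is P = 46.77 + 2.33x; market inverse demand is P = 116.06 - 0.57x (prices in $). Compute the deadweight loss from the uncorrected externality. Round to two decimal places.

Market equilibrium (private): 46.77 + 2.33x = 116.06 - 0.57x → x_m = 23.8931.
Social marginal cost = private MC − MEB = 45.89 + 1.18x.
Set SMC = demand: 45.89 + 1.18x = 116.06 - 0.57x → x* = 40.0971.
Between x* and x_m the wedge demand − SMC runs linearly from 0 to MEB(x_m), so the loss is a triangle.
DWL = ½ × 16.2040 × 28.3571 = 229.7492.

DWL = $229.75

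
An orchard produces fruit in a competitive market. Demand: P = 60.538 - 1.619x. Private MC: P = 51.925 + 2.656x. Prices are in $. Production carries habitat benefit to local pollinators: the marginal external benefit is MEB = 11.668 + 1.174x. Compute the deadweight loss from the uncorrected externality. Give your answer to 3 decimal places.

Market equilibrium (private): 51.925 + 2.656x = 60.538 - 1.619x → x_m = 2.0147.
Social marginal cost = private MC − MEB = 40.257 + 1.482x.
Set SMC = demand: 40.257 + 1.482x = 60.538 - 1.619x → x* = 6.5401.
The loss is the area between SMC and demand from x* to x_m; with linear curves that's a triangle of height MEB(x_m).
DWL = ½ × 4.5254 × 14.0333 = 31.7531.

DWL = $31.753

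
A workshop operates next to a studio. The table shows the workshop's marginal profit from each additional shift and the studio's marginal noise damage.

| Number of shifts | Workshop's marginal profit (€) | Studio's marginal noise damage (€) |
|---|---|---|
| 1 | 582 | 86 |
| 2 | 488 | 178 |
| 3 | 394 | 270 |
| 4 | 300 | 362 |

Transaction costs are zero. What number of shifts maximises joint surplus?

3

Bargaining reaches the level where marginal profit last exceeds marginal noise damage.
That holds through level 3 (394 ≥ 270) but not at 4 (300 < 362).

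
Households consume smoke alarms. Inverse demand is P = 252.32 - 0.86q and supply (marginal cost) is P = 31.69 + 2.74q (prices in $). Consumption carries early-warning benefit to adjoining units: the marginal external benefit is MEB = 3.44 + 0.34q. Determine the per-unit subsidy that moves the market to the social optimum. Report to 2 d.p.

subsidy = $26.81 per unit

Social marginal benefit = demand + MEB = 255.76 - 0.52q.
Set SMB = MC: 255.76 - 0.52q = 31.69 + 2.74q → q* = 68.7331.
The Pigouvian subsidy equals MEB at q*: 3.44 + 0.34×68.7331 = 26.8093.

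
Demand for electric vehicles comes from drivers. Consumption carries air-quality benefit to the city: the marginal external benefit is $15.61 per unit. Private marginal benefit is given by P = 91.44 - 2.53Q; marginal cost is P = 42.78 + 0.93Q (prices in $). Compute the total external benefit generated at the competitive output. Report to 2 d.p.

Market equilibrium (private): 42.78 + 0.93Q = 91.44 - 2.53Q → Q_m = 14.0636.
Total external benefit = MEB × Q_m = 15.61 × 14.0636 = 219.5328.

$219.53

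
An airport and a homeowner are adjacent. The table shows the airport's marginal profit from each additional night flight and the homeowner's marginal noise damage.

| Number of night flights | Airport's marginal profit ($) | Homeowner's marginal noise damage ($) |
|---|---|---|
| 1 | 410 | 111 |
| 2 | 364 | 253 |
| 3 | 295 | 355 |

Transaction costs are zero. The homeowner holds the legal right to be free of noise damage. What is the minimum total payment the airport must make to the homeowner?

$364

Efficient level: marginal profit ≥ marginal noise damage through level 2, so k* = 2.
With the homeowner holding the right, the airport must at least compensate total damage at k*: 111 + 253 = 364.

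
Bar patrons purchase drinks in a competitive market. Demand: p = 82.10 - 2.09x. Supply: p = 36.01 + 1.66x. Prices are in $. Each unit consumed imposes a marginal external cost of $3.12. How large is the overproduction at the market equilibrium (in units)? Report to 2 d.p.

0.83 units

Market equilibrium (private): 36.01 + 1.66x = 82.10 - 2.09x → x_m = 12.2907.
Social marginal benefit = demand − MEC = 78.98 - 2.09x.
Set SMB = MC: 78.98 - 2.09x = 36.01 + 1.66x → x* = 11.4587.
Gap = |12.2907 − 11.4587| = 0.8320.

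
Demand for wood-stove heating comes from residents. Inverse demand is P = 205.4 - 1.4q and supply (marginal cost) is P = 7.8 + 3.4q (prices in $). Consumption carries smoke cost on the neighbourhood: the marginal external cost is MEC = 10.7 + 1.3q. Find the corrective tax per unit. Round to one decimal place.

Social marginal benefit = demand − MEC = 194.7 - 2.7q.
Set SMB = MC: 194.7 - 2.7q = 7.8 + 3.4q → q* = 30.6393.
The Pigouvian tax equals MEC at q*: 10.7 + 1.3×30.6393 = 50.5311.

tax = $50.5 per unit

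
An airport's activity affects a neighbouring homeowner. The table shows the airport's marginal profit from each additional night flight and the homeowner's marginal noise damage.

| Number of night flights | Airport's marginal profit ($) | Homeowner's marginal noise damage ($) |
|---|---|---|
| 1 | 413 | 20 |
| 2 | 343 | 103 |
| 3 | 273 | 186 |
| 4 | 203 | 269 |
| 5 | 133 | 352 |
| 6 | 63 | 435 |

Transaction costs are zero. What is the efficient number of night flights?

3

Bargaining reaches the level where marginal profit last exceeds marginal noise damage.
That holds through level 3 (273 ≥ 186) but not at 4 (203 < 269).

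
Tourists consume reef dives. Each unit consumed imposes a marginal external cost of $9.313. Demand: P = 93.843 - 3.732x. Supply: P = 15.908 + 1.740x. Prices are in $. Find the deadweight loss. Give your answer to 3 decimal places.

DWL = $7.925

Market equilibrium (private): 15.908 + 1.740x = 93.843 - 3.732x → x_m = 14.2425.
Social marginal benefit = demand − MEC = 84.530 - 3.732x.
Set SMB = MC: 84.530 - 3.732x = 15.908 + 1.740x → x* = 12.5406.
Between x* and x_m the wedge MC − SMB runs linearly from 0 to MEC(x_m), so the loss is a triangle.
DWL = ½ × 1.7019 × 9.3130 = 7.9249.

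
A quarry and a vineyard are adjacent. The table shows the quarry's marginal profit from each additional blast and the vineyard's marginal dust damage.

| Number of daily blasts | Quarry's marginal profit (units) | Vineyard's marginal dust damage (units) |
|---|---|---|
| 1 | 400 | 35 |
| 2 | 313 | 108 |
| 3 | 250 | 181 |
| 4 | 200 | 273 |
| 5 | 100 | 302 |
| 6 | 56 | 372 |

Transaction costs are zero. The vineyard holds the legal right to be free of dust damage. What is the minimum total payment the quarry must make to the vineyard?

324

Efficient level: marginal profit ≥ marginal dust damage through level 3, so k* = 3.
With the vineyard holding the right, the quarry must at least compensate total damage at k*: 35 + 108 + 181 = 324.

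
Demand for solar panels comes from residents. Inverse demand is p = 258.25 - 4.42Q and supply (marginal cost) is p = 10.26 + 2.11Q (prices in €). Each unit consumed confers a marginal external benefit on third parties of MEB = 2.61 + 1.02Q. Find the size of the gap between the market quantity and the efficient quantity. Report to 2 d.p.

7.50 units

Market equilibrium (private): 10.26 + 2.11Q = 258.25 - 4.42Q → Q_m = 37.9770.
Social marginal benefit = demand + MEB = 260.86 - 3.40Q.
Set SMB = MC: 260.86 - 3.40Q = 10.26 + 2.11Q → Q* = 45.4809.
Gap = |37.9770 − 45.4809| = 7.5039.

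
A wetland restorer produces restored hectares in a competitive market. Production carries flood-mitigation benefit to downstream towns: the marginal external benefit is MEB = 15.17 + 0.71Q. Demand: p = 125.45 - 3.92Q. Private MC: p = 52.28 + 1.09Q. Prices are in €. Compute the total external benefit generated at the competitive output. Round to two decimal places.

Market equilibrium (private): 52.28 + 1.09Q = 125.45 - 3.92Q → Q_m = 14.6048.
Total external benefit = ∫₀^{Q_m} (15.17 + 0.71Q) dQ = 15.17×14.6048 + ½×0.71×14.6048² = 297.2764.

€297.28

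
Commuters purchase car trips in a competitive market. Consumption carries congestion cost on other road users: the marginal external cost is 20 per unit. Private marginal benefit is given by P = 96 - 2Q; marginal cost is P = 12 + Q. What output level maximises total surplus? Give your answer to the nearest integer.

Social marginal benefit = demand − MEC = 76 - 2Q.
Set SMB = MC: 76 - 2Q = 12 + Q → Q* = 21.3333.

Q* = 21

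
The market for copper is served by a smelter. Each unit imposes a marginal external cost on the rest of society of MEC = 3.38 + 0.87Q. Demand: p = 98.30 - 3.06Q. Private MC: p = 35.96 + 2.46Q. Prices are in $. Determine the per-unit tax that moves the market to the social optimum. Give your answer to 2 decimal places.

tax = $11.41 per unit

Social marginal cost = private MC + MEC = 39.34 + 3.33Q.
Set SMC = demand: 39.34 + 3.33Q = 98.30 - 3.06Q → Q* = 9.2269.
The Pigouvian tax equals MEC at Q*: 3.38 + 0.87×9.2269 = 11.4074.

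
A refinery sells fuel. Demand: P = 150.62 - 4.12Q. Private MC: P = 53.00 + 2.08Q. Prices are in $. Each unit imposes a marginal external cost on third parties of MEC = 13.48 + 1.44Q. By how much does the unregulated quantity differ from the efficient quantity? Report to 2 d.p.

4.73 units

Market equilibrium (private): 53.00 + 2.08Q = 150.62 - 4.12Q → Q_m = 15.7452.
Social marginal cost = private MC + MEC = 66.48 + 3.52Q.
Set SMC = demand: 66.48 + 3.52Q = 150.62 - 4.12Q → Q* = 11.0131.
Gap = |15.7452 − 11.0131| = 4.7321.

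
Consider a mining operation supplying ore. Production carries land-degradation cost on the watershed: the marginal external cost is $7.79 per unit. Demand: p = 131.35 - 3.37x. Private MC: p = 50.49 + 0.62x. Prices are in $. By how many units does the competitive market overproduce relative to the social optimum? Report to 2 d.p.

Market equilibrium (private): 50.49 + 0.62x = 131.35 - 3.37x → x_m = 20.2657.
Social marginal cost = private MC + MEC = 58.28 + 0.62x.
Set SMC = demand: 58.28 + 0.62x = 131.35 - 3.37x → x* = 18.3133.
Gap = |20.2657 − 18.3133| = 1.9524.

1.95 units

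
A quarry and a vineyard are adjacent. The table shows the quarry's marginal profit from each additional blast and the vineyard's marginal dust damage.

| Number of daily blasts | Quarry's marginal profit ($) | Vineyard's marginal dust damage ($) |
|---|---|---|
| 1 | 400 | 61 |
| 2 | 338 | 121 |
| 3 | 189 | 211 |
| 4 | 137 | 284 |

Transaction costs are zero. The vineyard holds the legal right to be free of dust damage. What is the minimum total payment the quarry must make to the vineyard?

Efficient level: marginal profit ≥ marginal dust damage through level 2, so k* = 2.
With the vineyard holding the right, the quarry must at least compensate total damage at k*: 61 + 121 = 182.

$182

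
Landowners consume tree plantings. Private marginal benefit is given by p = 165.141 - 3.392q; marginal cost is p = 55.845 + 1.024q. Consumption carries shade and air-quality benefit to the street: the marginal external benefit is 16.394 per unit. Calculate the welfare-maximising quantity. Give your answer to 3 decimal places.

q* = 28.462

Social marginal benefit = demand + MEB = 181.535 - 3.392q.
Set SMB = MC: 181.535 - 3.392q = 55.845 + 1.024q → q* = 28.4624.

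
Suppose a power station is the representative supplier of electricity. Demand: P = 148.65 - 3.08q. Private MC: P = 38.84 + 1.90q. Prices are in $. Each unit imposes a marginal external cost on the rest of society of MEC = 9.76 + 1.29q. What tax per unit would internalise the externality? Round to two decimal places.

tax = $30.34 per unit

Social marginal cost = private MC + MEC = 48.60 + 3.19q.
Set SMC = demand: 48.60 + 3.19q = 148.65 - 3.08q → q* = 15.9569.
The Pigouvian tax equals MEC at q*: 9.76 + 1.29×15.9569 = 30.3444.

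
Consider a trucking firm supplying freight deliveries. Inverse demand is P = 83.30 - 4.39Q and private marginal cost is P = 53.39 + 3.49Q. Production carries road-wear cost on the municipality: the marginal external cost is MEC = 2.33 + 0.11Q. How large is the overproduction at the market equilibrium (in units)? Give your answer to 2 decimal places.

0.34 units

Market equilibrium (private): 53.39 + 3.49Q = 83.30 - 4.39Q → Q_m = 3.7957.
Social marginal cost = private MC + MEC = 55.72 + 3.60Q.
Set SMC = demand: 55.72 + 3.60Q = 83.30 - 4.39Q → Q* = 3.4518.
Gap = |3.7957 − 3.4518| = 0.3439.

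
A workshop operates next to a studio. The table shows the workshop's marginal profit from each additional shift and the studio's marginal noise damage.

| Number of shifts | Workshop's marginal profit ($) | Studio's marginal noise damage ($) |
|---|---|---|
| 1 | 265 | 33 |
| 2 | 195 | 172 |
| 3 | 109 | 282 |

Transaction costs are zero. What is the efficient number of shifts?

Bargaining reaches the level where marginal profit last exceeds marginal noise damage.
That holds through level 2 (195 ≥ 172) but not at 3 (109 < 282).

2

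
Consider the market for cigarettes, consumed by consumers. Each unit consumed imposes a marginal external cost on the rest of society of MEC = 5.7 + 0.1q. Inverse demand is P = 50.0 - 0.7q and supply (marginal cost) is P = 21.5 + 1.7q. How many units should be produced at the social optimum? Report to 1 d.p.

q* = 9.1

Social marginal benefit = demand − MEC = 44.3 - 0.8q.
Set SMB = MC: 44.3 - 0.8q = 21.5 + 1.7q → q* = 9.1200.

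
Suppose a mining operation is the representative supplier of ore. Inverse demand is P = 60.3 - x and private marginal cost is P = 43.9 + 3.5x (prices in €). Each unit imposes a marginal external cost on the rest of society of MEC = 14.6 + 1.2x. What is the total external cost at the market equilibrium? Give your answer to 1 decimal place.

Market equilibrium (private): 43.9 + 3.5x = 60.3 - x → x_m = 3.6444.
Total external cost = ∫₀^{x_m} (14.6 + 1.2x) dx = 14.6×3.6444 + ½×1.2×3.6444² = 61.1772.

€61.2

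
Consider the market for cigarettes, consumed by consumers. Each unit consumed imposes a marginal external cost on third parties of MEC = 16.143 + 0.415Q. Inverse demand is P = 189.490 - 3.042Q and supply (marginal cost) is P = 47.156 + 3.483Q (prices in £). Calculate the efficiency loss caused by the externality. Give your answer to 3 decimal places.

Market equilibrium (private): 47.156 + 3.483Q = 189.490 - 3.042Q → Q_m = 21.8136.
Social marginal benefit = demand − MEC = 173.347 - 3.457Q.
Set SMB = MC: 173.347 - 3.457Q = 47.156 + 3.483Q → Q* = 18.1831.
The loss is the area between SMB and MC from Q* to Q_m; with linear curves that's a triangle of height MEC(Q_m).
DWL = ½ × 3.6305 × 25.1957 = 45.7365.

DWL = £45.736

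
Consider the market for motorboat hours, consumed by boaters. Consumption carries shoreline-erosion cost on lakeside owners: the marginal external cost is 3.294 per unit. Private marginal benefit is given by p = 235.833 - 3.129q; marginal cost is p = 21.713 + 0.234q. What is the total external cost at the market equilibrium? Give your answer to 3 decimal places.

Market equilibrium (private): 21.713 + 0.234q = 235.833 - 3.129q → q_m = 63.6693.
Total external cost = MEC × q_m = 3.294 × 63.6693 = 209.7267.

209.727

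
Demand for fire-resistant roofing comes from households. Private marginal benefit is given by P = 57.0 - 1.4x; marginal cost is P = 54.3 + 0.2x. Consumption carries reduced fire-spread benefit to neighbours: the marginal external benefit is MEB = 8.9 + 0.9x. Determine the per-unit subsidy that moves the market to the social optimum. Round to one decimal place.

Social marginal benefit = demand + MEB = 65.9 - 0.5x.
Set SMB = MC: 65.9 - 0.5x = 54.3 + 0.2x → x* = 16.5714.
The Pigouvian subsidy equals MEB at x*: 8.9 + 0.9×16.5714 = 23.8143.

subsidy = 23.8 per unit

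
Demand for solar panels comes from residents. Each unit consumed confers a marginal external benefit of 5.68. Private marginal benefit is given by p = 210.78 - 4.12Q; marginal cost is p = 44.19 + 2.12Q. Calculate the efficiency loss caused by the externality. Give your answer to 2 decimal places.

DWL = 2.59

Market equilibrium (private): 44.19 + 2.12Q = 210.78 - 4.12Q → Q_m = 26.6971.
Social marginal benefit = demand + MEB = 216.46 - 4.12Q.
Set SMB = MC: 216.46 - 4.12Q = 44.19 + 2.12Q → Q* = 27.6074.
The loss is the area between SMB and MC from Q* to Q_m; with linear curves that's a triangle of height MEB(Q_m).
DWL = ½ × 0.9103 × 5.6800 = 2.5853.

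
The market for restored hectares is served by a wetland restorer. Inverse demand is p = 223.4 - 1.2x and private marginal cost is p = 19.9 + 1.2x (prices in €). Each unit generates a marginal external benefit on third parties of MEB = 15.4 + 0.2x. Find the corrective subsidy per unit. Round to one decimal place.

subsidy = €35.3 per unit

Social marginal cost = private MC − MEB = 4.5 + x.
Set SMC = demand: 4.5 + x = 223.4 - 1.2x → x* = 99.5000.
The Pigouvian subsidy equals MEB at x*: 15.4 + 0.2×99.5000 = 35.3000.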